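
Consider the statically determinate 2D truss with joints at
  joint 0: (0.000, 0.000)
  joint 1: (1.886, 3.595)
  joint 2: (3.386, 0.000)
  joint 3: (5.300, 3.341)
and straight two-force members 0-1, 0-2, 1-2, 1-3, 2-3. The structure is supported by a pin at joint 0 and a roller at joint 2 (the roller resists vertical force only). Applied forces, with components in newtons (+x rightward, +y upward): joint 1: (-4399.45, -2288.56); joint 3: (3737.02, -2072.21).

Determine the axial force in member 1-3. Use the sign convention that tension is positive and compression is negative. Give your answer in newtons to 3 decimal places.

N=4 nodes, M=5 members, R=3 reactions → 2N=8, M+R=8
member 0 (0-1): L=4.0597, (cx,cy)=(0.4646,0.8855)
member 1 (0-2): L=3.3860, (cx,cy)=(1.0000,0.0000)
member 2 (1-2): L=3.8954, (cx,cy)=(0.3851,-0.9229)
member 3 (1-3): L=3.4234, (cx,cy)=(0.9972,-0.0742)
member 4 (2-3): L=3.8504, (cx,cy)=(0.4971,0.8677)
solve A·x = −loads:
  F[0-1] = -932.9115 N (compression)
  F[0-2] = -229.0288 N (compression)
  F[1-2] = -1965.3656 N (compression)
  F[1-3] = +4735.9074 N (tension)
  F[2-3] = -1983.2124 N (compression)
  Rx@0 = +662.4300 N
  Ry@0 = +826.1279 N
  Ry@2 = +3534.6421 N

4735.907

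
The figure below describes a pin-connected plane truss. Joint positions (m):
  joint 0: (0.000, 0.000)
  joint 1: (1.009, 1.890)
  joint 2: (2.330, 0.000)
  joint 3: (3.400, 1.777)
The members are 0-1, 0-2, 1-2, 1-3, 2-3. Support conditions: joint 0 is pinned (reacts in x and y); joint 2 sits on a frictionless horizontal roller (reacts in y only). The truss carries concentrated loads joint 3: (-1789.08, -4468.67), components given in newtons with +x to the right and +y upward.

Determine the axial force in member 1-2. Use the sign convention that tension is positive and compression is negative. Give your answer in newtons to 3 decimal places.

N=4 nodes, M=5 members, R=3 reactions → 2N=8, M+R=8
member 0 (0-1): L=2.1425, (cx,cy)=(0.4710,0.8822)
member 1 (0-2): L=2.3300, (cx,cy)=(1.0000,0.0000)
member 2 (1-2): L=2.3059, (cx,cy)=(0.5729,-0.8196)
member 3 (1-3): L=2.3937, (cx,cy)=(0.9989,-0.0472)
member 4 (2-3): L=2.0743, (cx,cy)=(0.5158,0.8567)
solve A·x = −loads:
  F[0-1] = +779.5358 N (tension)
  F[0-2] = -2156.2036 N (compression)
  F[1-2] = -889.5490 N (compression)
  F[1-3] = +877.7071 N (tension)
  F[2-3] = -5167.8765 N (compression)
  Rx@0 = +1789.0800 N
  Ry@0 = -687.6746 N
  Ry@2 = +5156.3446 N

-889.549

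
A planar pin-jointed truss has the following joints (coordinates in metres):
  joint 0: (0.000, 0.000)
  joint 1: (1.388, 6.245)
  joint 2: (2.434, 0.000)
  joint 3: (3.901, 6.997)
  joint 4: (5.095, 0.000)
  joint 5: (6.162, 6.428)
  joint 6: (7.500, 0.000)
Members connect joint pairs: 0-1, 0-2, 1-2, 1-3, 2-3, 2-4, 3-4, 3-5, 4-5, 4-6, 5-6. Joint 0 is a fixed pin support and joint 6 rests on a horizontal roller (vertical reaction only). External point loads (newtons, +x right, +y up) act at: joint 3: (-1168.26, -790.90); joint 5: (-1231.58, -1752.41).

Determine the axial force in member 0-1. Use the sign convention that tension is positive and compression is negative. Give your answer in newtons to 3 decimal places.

-2906.853

N=7 nodes, M=11 members, R=3 reactions → 2N=14, M+R=14
member 0 (0-1): L=6.3974, (cx,cy)=(0.2170,0.9762)
member 1 (0-2): L=2.4340, (cx,cy)=(1.0000,0.0000)
member 2 (1-2): L=6.3320, (cx,cy)=(0.1652,-0.9863)
member 3 (1-3): L=2.6231, (cx,cy)=(0.9580,0.2867)
member 4 (2-3): L=7.1491, (cx,cy)=(0.2052,0.9787)
member 5 (2-4): L=2.6610, (cx,cy)=(1.0000,0.0000)
member 6 (3-4): L=7.0981, (cx,cy)=(0.1682,-0.9858)
member 7 (3-5): L=2.3315, (cx,cy)=(0.9698,-0.2440)
member 8 (4-5): L=6.5160, (cx,cy)=(0.1638,0.9865)
member 9 (4-6): L=2.4050, (cx,cy)=(1.0000,0.0000)
member 10 (5-6): L=6.5658, (cx,cy)=(0.2038,-0.9790)
solve A·x = −loads:
  F[0-1] = -2906.8535 N (compression)
  F[0-2] = -1769.1587 N (compression)
  F[1-2] = +2557.5925 N (tension)
  F[1-3] = -1099.3208 N (compression)
  F[2-3] = -2577.2991 N (compression)
  F[2-4] = -817.8017 N (compression)
  F[3-4] = +2279.8391 N (tension)
  F[3-5] = -822.1359 N (compression)
  F[4-5] = -2278.1037 N (compression)
  F[4-6] = -61.2594 N (compression)
  F[5-6] = +300.6094 N (tension)
  Rx@0 = +2399.8400 N
  Ry@0 = +2837.6114 N
  Ry@6 = -294.3014 N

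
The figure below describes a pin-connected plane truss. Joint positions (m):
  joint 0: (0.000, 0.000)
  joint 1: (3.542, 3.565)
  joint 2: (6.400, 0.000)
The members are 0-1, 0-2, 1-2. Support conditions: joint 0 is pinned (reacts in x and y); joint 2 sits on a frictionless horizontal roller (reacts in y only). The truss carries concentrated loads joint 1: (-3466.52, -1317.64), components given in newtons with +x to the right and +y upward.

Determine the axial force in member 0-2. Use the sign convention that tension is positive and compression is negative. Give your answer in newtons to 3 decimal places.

N=3 nodes, M=3 members, R=3 reactions → 2N=6, M+R=6
member 0 (0-1): L=5.0254, (cx,cy)=(0.7048,0.7094)
member 1 (0-2): L=6.4000, (cx,cy)=(1.0000,0.0000)
member 2 (1-2): L=4.5692, (cx,cy)=(0.6255,-0.7802)
solve A·x = −loads:
  F[0-1] = -3551.4505 N (compression)
  F[0-2] = -963.4054 N (compression)
  F[1-2] = +1540.2278 N (tension)
  Rx@0 = +3466.5200 N
  Ry@0 = +2519.3686 N
  Ry@2 = -1201.7286 N

-963.405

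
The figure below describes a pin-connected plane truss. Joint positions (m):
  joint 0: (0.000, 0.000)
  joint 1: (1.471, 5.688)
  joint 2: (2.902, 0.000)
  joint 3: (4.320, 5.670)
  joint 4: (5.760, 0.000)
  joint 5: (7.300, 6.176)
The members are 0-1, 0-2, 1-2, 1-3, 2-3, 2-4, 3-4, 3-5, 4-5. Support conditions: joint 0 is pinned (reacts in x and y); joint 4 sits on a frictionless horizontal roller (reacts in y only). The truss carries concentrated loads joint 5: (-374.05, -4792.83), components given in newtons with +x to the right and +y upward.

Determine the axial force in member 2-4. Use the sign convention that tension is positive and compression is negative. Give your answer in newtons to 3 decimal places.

N=6 nodes, M=9 members, R=3 reactions → 2N=12, M+R=12
member 0 (0-1): L=5.8751, (cx,cy)=(0.2504,0.9681)
member 1 (0-2): L=2.9020, (cx,cy)=(1.0000,0.0000)
member 2 (1-2): L=5.8652, (cx,cy)=(0.2440,-0.9698)
member 3 (1-3): L=2.8491, (cx,cy)=(1.0000,-0.0063)
member 4 (2-3): L=5.8446, (cx,cy)=(0.2426,0.9701)
member 5 (2-4): L=2.8580, (cx,cy)=(1.0000,0.0000)
member 6 (3-4): L=5.8500, (cx,cy)=(0.2462,-0.9692)
member 7 (3-5): L=3.0227, (cx,cy)=(0.9859,0.1674)
member 8 (4-5): L=6.3651, (cx,cy)=(0.2419,0.9703)
solve A·x = −loads:
  F[0-1] = +909.3148 N (tension)
  F[0-2] = -601.7218 N (compression)
  F[1-2] = -910.7154 N (compression)
  F[1-3] = +449.8767 N (tension)
  F[2-3] = +910.3943 N (tension)
  F[2-4] = -1044.7941 N (compression)
  F[3-4] = -758.1003 N (compression)
  F[3-5] = +869.6250 N (tension)
  F[4-5] = -5089.6191 N (compression)
  Rx@0 = +374.0500 N
  Ry@0 = -880.3516 N
  Ry@4 = +5673.1816 N

-1044.794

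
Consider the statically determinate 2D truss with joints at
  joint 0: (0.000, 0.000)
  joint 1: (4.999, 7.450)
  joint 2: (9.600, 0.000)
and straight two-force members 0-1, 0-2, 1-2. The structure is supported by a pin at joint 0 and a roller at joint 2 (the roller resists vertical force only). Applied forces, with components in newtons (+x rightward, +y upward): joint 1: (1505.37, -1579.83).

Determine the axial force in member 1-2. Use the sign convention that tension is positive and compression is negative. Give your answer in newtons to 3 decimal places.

-2339.965

N=3 nodes, M=3 members, R=3 reactions → 2N=6, M+R=6
member 0 (0-1): L=8.9718, (cx,cy)=(0.5572,0.8304)
member 1 (0-2): L=9.6000, (cx,cy)=(1.0000,0.0000)
member 2 (1-2): L=8.7562, (cx,cy)=(0.5255,-0.8508)
solve A·x = −loads:
  F[0-1] = +495.0286 N (tension)
  F[0-2] = +1229.5437 N (tension)
  F[1-2] = -2339.9646 N (compression)
  Rx@0 = -1505.3700 N
  Ry@0 = -411.0634 N
  Ry@2 = +1990.8934 N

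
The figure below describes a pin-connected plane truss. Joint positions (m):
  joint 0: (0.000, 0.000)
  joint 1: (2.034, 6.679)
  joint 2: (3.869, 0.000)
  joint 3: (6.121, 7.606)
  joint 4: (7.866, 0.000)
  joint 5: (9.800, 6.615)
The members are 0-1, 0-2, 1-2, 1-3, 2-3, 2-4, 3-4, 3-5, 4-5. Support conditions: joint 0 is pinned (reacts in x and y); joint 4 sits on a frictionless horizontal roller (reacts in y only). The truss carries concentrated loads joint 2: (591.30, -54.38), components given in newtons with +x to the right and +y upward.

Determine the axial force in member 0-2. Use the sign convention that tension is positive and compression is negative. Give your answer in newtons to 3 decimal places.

599.715

N=6 nodes, M=9 members, R=3 reactions → 2N=12, M+R=12
member 0 (0-1): L=6.9818, (cx,cy)=(0.2913,0.9566)
member 1 (0-2): L=3.8690, (cx,cy)=(1.0000,0.0000)
member 2 (1-2): L=6.9265, (cx,cy)=(0.2649,-0.9643)
member 3 (1-3): L=4.1908, (cx,cy)=(0.9752,0.2212)
member 4 (2-3): L=7.9324, (cx,cy)=(0.2839,0.9589)
member 5 (2-4): L=3.9970, (cx,cy)=(1.0000,0.0000)
member 6 (3-4): L=7.8036, (cx,cy)=(0.2236,-0.9747)
member 7 (3-5): L=3.8101, (cx,cy)=(0.9656,-0.2601)
member 8 (4-5): L=6.8919, (cx,cy)=(0.2806,0.9598)
solve A·x = −loads:
  F[0-1] = -28.8854 N (compression)
  F[0-2] = +599.7151 N (tension)
  F[1-2] = +25.1121 N (tension)
  F[1-3] = -15.4506 N (compression)
  F[2-3] = +31.4596 N (tension)
  F[2-4] = +6.1365 N (tension)
  F[3-4] = -27.4425 N (compression)
  F[3-5] = +0.0000 N (tension)
  F[4-5] = -0.0000 N (compression)
  Rx@0 = -591.3000 N
  Ry@0 = +27.6325 N
  Ry@4 = +26.7475 N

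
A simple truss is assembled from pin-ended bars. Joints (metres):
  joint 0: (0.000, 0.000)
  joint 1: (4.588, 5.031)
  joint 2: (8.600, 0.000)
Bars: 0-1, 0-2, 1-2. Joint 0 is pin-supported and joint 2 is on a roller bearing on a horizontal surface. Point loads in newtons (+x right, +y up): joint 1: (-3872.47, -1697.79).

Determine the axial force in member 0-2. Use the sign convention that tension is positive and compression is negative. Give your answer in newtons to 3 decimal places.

-1084.256

N=3 nodes, M=3 members, R=3 reactions → 2N=6, M+R=6
member 0 (0-1): L=6.8089, (cx,cy)=(0.6738,0.7389)
member 1 (0-2): L=8.6000, (cx,cy)=(1.0000,0.0000)
member 2 (1-2): L=6.4348, (cx,cy)=(0.6235,-0.7818)
solve A·x = −loads:
  F[0-1] = -4137.8787 N (compression)
  F[0-2] = -1084.2557 N (compression)
  F[1-2] = +1739.0347 N (tension)
  Rx@0 = +3872.4700 N
  Ry@0 = +3057.4337 N
  Ry@2 = -1359.6437 N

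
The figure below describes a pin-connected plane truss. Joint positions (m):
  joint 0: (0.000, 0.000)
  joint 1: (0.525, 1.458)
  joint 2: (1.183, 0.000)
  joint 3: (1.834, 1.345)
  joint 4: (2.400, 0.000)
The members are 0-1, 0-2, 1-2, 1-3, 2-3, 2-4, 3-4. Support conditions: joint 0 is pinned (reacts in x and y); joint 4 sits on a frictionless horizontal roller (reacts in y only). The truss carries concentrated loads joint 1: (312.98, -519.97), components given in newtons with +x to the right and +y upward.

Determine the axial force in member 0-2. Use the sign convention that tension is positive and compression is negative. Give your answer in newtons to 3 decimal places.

N=5 nodes, M=7 members, R=3 reactions → 2N=10, M+R=10
member 0 (0-1): L=1.5496, (cx,cy)=(0.3388,0.9409)
member 1 (0-2): L=1.1830, (cx,cy)=(1.0000,0.0000)
member 2 (1-2): L=1.5996, (cx,cy)=(0.4114,-0.9115)
member 3 (1-3): L=1.3139, (cx,cy)=(0.9963,-0.0860)
member 4 (2-3): L=1.4943, (cx,cy)=(0.4357,0.9001)
member 5 (2-4): L=1.2170, (cx,cy)=(1.0000,0.0000)
member 6 (3-4): L=1.4592, (cx,cy)=(0.3879,-0.9217)
solve A·x = −loads:
  F[0-1] = -229.6735 N (compression)
  F[0-2] = +390.7906 N (tension)
  F[1-2] = -308.3950 N (compression)
  F[1-3] = -264.9133 N (compression)
  F[2-3] = +312.2899 N (tension)
  F[2-4] = +127.8776 N (tension)
  F[3-4] = -329.6893 N (compression)
  Rx@0 = -312.9800 N
  Ry@0 = +216.0912 N
  Ry@4 = +303.8788 N

390.791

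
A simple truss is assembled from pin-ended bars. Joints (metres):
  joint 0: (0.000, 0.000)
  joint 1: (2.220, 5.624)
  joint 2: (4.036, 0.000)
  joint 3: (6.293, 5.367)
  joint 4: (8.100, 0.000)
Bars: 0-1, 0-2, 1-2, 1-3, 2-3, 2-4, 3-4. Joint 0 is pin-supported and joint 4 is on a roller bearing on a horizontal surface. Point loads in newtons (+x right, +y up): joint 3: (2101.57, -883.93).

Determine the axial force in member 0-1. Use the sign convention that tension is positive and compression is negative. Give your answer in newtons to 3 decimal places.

N=5 nodes, M=7 members, R=3 reactions → 2N=10, M+R=10
member 0 (0-1): L=6.0463, (cx,cy)=(0.3672,0.9302)
member 1 (0-2): L=4.0360, (cx,cy)=(1.0000,0.0000)
member 2 (1-2): L=5.9099, (cx,cy)=(0.3073,-0.9516)
member 3 (1-3): L=4.0811, (cx,cy)=(0.9980,-0.0630)
member 4 (2-3): L=5.8223, (cx,cy)=(0.3877,0.9218)
member 5 (2-4): L=4.0640, (cx,cy)=(1.0000,0.0000)
member 6 (3-4): L=5.6630, (cx,cy)=(0.3191,-0.9477)
solve A·x = −loads:
  F[0-1] = +1285.0457 N (tension)
  F[0-2] = +1629.7442 N (tension)
  F[1-2] = -1314.1209 N (compression)
  F[1-3] = +877.3697 N (tension)
  F[2-3] = +1356.6215 N (tension)
  F[2-4] = +700.0473 N (tension)
  F[3-4] = -2193.9075 N (compression)
  Rx@0 = -2101.5700 N
  Ry@0 = -1195.2919 N
  Ry@4 = +2079.2219 N

1285.046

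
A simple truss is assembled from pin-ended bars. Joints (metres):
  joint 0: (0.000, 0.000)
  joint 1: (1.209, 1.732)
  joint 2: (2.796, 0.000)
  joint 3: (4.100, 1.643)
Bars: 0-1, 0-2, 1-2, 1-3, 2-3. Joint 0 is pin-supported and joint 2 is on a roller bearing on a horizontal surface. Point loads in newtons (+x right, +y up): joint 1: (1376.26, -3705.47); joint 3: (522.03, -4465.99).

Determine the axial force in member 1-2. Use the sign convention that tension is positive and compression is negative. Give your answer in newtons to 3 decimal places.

-6736.246

N=4 nodes, M=5 members, R=3 reactions → 2N=8, M+R=8
member 0 (0-1): L=2.1122, (cx,cy)=(0.5724,0.8200)
member 1 (0-2): L=2.7960, (cx,cy)=(1.0000,0.0000)
member 2 (1-2): L=2.3491, (cx,cy)=(0.6756,-0.7373)
member 3 (1-3): L=2.8924, (cx,cy)=(0.9995,-0.0308)
member 4 (2-3): L=2.0976, (cx,cy)=(0.6217,0.7833)
solve A·x = −loads:
  F[0-1] = +1388.9601 N (tension)
  F[0-2] = +1103.2749 N (tension)
  F[1-2] = -6736.2457 N (compression)
  F[1-3] = +3971.4439 N (tension)
  F[2-3] = -5545.6257 N (compression)
  Rx@0 = -1898.2900 N
  Ry@0 = -1138.9298 N
  Ry@2 = +9310.3898 N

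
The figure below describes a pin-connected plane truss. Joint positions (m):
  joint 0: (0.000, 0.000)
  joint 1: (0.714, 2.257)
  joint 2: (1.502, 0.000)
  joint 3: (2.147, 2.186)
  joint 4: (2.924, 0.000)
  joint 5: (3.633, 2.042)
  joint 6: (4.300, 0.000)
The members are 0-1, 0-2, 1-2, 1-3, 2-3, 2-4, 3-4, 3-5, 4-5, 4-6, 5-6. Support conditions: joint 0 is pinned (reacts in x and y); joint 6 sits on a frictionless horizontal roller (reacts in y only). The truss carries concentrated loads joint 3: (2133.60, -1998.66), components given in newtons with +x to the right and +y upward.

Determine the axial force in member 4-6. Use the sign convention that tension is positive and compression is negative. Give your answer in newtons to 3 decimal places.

680.261

N=7 nodes, M=11 members, R=3 reactions → 2N=14, M+R=14
member 0 (0-1): L=2.3672, (cx,cy)=(0.3016,0.9534)
member 1 (0-2): L=1.5020, (cx,cy)=(1.0000,0.0000)
member 2 (1-2): L=2.3906, (cx,cy)=(0.3296,-0.9441)
member 3 (1-3): L=1.4348, (cx,cy)=(0.9988,-0.0495)
member 4 (2-3): L=2.2792, (cx,cy)=(0.2830,0.9591)
member 5 (2-4): L=1.4220, (cx,cy)=(1.0000,0.0000)
member 6 (3-4): L=2.3200, (cx,cy)=(0.3349,-0.9422)
member 7 (3-5): L=1.4930, (cx,cy)=(0.9953,-0.0965)
member 8 (4-5): L=2.1616, (cx,cy)=(0.3280,0.9447)
member 9 (4-6): L=1.3760, (cx,cy)=(1.0000,0.0000)
member 10 (5-6): L=2.1482, (cx,cy)=(0.3105,-0.9506)
solve A·x = −loads:
  F[0-1] = +88.0383 N (tension)
  F[0-2] = +2107.0462 N (tension)
  F[1-2] = -91.8902 N (compression)
  F[1-3] = +56.9127 N (tension)
  F[2-3] = +90.4523 N (tension)
  F[2-4] = +2051.1592 N (tension)
  F[3-4] = -2070.6157 N (compression)
  F[3-5] = -1364.0364 N (compression)
  F[4-5] = +2065.2901 N (tension)
  F[4-6] = +680.2610 N (tension)
  F[5-6] = -2190.8835 N (compression)
  Rx@0 = -2133.6000 N
  Ry@0 = -83.9383 N
  Ry@6 = +2082.5983 N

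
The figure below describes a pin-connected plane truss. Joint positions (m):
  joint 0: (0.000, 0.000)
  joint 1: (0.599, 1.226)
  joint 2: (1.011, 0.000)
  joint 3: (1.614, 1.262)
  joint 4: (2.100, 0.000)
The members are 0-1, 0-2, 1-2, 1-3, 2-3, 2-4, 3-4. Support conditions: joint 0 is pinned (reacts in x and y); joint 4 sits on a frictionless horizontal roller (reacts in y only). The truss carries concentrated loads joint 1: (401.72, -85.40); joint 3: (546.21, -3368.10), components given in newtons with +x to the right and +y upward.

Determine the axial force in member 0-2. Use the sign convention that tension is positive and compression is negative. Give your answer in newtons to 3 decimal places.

N=5 nodes, M=7 members, R=3 reactions → 2N=10, M+R=10
member 0 (0-1): L=1.3645, (cx,cy)=(0.4390,0.8985)
member 1 (0-2): L=1.0110, (cx,cy)=(1.0000,0.0000)
member 2 (1-2): L=1.2934, (cx,cy)=(0.3185,-0.9479)
member 3 (1-3): L=1.0156, (cx,cy)=(0.9994,0.0354)
member 4 (2-3): L=1.3987, (cx,cy)=(0.4311,0.9023)
member 5 (2-4): L=1.0890, (cx,cy)=(1.0000,0.0000)
member 6 (3-4): L=1.3523, (cx,cy)=(0.3594,-0.9332)
solve A·x = −loads:
  F[0-1] = -309.1186 N (compression)
  F[0-2] = +1083.6289 N (tension)
  F[1-2] = +180.6494 N (tension)
  F[1-3] = -595.3383 N (compression)
  F[2-3] = -189.7822 N (compression)
  F[2-4] = +1222.9943 N (tension)
  F[3-4] = -3403.1103 N (compression)
  Rx@0 = -947.9300 N
  Ry@0 = +277.7411 N
  Ry@4 = +3175.7589 N

1083.629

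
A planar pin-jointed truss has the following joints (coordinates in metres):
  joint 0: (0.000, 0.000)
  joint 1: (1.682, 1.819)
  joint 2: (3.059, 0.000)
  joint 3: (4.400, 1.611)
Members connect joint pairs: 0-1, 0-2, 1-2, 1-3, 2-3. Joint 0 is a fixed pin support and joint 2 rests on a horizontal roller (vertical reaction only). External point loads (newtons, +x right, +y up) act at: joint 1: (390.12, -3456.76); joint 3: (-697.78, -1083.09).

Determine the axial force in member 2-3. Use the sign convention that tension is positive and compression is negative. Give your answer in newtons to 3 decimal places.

N=4 nodes, M=5 members, R=3 reactions → 2N=8, M+R=8
member 0 (0-1): L=2.4775, (cx,cy)=(0.6789,0.7342)
member 1 (0-2): L=3.0590, (cx,cy)=(1.0000,0.0000)
member 2 (1-2): L=2.2814, (cx,cy)=(0.6036,-0.7973)
member 3 (1-3): L=2.7259, (cx,cy)=(0.9971,-0.0763)
member 4 (2-3): L=2.0961, (cx,cy)=(0.6398,0.7686)
solve A·x = −loads:
  F[0-1] = -1657.2082 N (compression)
  F[0-2] = +817.4467 N (tension)
  F[1-2] = -2827.8529 N (compression)
  F[1-3] = +192.1427 N (tension)
  F[2-3] = -1390.1460 N (compression)
  Rx@0 = +307.6600 N
  Ry@0 = +1216.7473 N
  Ry@2 = +3323.1027 N

-1390.146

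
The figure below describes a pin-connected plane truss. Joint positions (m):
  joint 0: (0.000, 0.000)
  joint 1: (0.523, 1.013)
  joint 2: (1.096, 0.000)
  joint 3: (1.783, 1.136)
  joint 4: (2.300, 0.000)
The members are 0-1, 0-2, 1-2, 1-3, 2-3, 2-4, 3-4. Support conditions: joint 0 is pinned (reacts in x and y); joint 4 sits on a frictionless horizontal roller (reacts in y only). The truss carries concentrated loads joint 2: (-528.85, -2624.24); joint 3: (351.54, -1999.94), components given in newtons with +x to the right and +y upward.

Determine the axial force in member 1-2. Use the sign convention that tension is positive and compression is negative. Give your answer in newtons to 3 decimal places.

1705.577

N=5 nodes, M=7 members, R=3 reactions → 2N=10, M+R=10
member 0 (0-1): L=1.1400, (cx,cy)=(0.4588,0.8886)
member 1 (0-2): L=1.0960, (cx,cy)=(1.0000,0.0000)
member 2 (1-2): L=1.1638, (cx,cy)=(0.4923,-0.8704)
member 3 (1-3): L=1.2660, (cx,cy)=(0.9953,0.0972)
member 4 (2-3): L=1.3276, (cx,cy)=(0.5175,0.8557)
member 5 (2-4): L=1.2040, (cx,cy)=(1.0000,0.0000)
member 6 (3-4): L=1.2481, (cx,cy)=(0.4142,-0.9102)
solve A·x = −loads:
  F[0-1] = -1856.5416 N (compression)
  F[0-2] = +674.3870 N (tension)
  F[1-2] = +1705.5773 N (tension)
  F[1-3] = -1699.4616 N (compression)
  F[2-3] = +1331.9036 N (tension)
  F[2-4] = +1353.7235 N (tension)
  F[3-4] = -3268.0838 N (compression)
  Rx@0 = +177.3100 N
  Ry@0 = +1649.6541 N
  Ry@4 = +2974.5259 N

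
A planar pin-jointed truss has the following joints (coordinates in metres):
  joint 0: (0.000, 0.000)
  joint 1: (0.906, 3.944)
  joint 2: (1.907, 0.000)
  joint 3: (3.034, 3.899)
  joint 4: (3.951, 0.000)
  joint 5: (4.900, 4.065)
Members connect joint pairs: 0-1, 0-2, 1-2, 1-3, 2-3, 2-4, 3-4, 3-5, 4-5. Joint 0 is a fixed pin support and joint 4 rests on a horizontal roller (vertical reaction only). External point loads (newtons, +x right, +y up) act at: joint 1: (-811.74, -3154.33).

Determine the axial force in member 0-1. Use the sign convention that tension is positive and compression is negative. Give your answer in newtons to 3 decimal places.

-3325.737

N=6 nodes, M=9 members, R=3 reactions → 2N=12, M+R=12
member 0 (0-1): L=4.0467, (cx,cy)=(0.2239,0.9746)
member 1 (0-2): L=1.9070, (cx,cy)=(1.0000,0.0000)
member 2 (1-2): L=4.0690, (cx,cy)=(0.2460,-0.9693)
member 3 (1-3): L=2.1285, (cx,cy)=(0.9998,-0.0211)
member 4 (2-3): L=4.0586, (cx,cy)=(0.2777,0.9607)
member 5 (2-4): L=2.0440, (cx,cy)=(1.0000,0.0000)
member 6 (3-4): L=4.0054, (cx,cy)=(0.2289,-0.9734)
member 7 (3-5): L=1.8734, (cx,cy)=(0.9961,0.0886)
member 8 (4-5): L=4.1743, (cx,cy)=(0.2273,0.9738)
solve A·x = −loads:
  F[0-1] = -3325.7373 N (compression)
  F[0-2] = -67.1579 N (compression)
  F[1-2] = +88.7545 N (tension)
  F[1-3] = +45.3341 N (tension)
  F[2-3] = -89.5487 N (compression)
  F[2-4] = -20.4580 N (compression)
  F[3-4] = +89.3588 N (tension)
  F[3-5] = +0.0000 N (tension)
  F[4-5] = -0.0000 N (compression)
  Rx@0 = +811.7400 N
  Ry@0 = +3241.3155 N
  Ry@4 = -86.9855 N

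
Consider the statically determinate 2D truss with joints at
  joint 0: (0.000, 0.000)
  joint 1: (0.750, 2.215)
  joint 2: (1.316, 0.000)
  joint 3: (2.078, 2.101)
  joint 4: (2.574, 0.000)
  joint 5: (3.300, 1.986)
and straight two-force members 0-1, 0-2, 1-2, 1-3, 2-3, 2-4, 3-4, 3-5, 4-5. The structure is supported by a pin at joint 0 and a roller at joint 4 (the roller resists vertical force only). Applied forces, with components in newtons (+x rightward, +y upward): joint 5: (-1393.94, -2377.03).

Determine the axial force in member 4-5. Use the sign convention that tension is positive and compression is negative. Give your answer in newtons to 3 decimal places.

N=6 nodes, M=9 members, R=3 reactions → 2N=12, M+R=12
member 0 (0-1): L=2.3385, (cx,cy)=(0.3207,0.9472)
member 1 (0-2): L=1.3160, (cx,cy)=(1.0000,0.0000)
member 2 (1-2): L=2.2862, (cx,cy)=(0.2476,-0.9689)
member 3 (1-3): L=1.3329, (cx,cy)=(0.9963,-0.0855)
member 4 (2-3): L=2.2349, (cx,cy)=(0.3410,0.9401)
member 5 (2-4): L=1.2580, (cx,cy)=(1.0000,0.0000)
member 6 (3-4): L=2.1588, (cx,cy)=(0.2298,-0.9732)
member 7 (3-5): L=1.2274, (cx,cy)=(0.9956,-0.0937)
member 8 (4-5): L=2.1145, (cx,cy)=(0.3433,0.9392)
solve A·x = −loads:
  F[0-1] = -427.6570 N (compression)
  F[0-2] = -1256.7843 N (compression)
  F[1-2] = +439.8833 N (tension)
  F[1-3] = -246.9649 N (compression)
  F[2-3] = -453.3538 N (compression)
  F[2-4] = -993.3079 N (compression)
  F[3-4] = +465.2773 N (tension)
  F[3-5] = -509.7778 N (compression)
  F[4-5] = -2581.7310 N (compression)
  Rx@0 = +1393.9400 N
  Ry@0 = +405.0665 N
  Ry@4 = +1971.9635 N

-2581.731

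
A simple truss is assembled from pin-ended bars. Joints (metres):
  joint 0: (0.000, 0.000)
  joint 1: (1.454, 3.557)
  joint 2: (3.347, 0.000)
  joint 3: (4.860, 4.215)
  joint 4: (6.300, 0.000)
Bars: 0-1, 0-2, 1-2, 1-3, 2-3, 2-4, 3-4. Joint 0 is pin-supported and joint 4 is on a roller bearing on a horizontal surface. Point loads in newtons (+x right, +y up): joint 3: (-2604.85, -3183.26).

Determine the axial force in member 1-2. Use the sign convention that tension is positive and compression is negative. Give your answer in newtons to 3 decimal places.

2337.145

N=5 nodes, M=7 members, R=3 reactions → 2N=10, M+R=10
member 0 (0-1): L=3.8427, (cx,cy)=(0.3784,0.9257)
member 1 (0-2): L=3.3470, (cx,cy)=(1.0000,0.0000)
member 2 (1-2): L=4.0294, (cx,cy)=(0.4698,-0.8828)
member 3 (1-3): L=3.4690, (cx,cy)=(0.9818,0.1897)
member 4 (2-3): L=4.4783, (cx,cy)=(0.3378,0.9412)
member 5 (2-4): L=2.9530, (cx,cy)=(1.0000,0.0000)
member 6 (3-4): L=4.4542, (cx,cy)=(0.3233,-0.9463)
solve A·x = −loads:
  F[0-1] = -2668.7944 N (compression)
  F[0-2] = -1595.0329 N (compression)
  F[1-2] = +2337.1454 N (tension)
  F[1-3] = -2146.7867 N (compression)
  F[2-3] = -2192.0584 N (compression)
  F[2-4] = +243.5493 N (tension)
  F[3-4] = -753.3439 N (compression)
  Rx@0 = +2604.8500 N
  Ry@0 = +2470.3710 N
  Ry@4 = +712.8890 N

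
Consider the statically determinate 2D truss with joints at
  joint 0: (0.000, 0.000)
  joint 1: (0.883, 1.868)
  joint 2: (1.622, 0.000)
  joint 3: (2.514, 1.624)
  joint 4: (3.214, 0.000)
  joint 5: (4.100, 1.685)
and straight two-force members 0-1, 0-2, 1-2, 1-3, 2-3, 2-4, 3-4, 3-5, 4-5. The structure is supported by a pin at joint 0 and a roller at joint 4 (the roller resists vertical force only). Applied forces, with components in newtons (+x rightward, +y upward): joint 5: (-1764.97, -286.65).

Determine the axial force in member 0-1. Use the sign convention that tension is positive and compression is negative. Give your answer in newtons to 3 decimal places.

-936.085

N=6 nodes, M=9 members, R=3 reactions → 2N=12, M+R=12
member 0 (0-1): L=2.0662, (cx,cy)=(0.4274,0.9041)
member 1 (0-2): L=1.6220, (cx,cy)=(1.0000,0.0000)
member 2 (1-2): L=2.0089, (cx,cy)=(0.3679,-0.9299)
member 3 (1-3): L=1.6492, (cx,cy)=(0.9890,-0.1480)
member 4 (2-3): L=1.8528, (cx,cy)=(0.4814,0.8765)
member 5 (2-4): L=1.5920, (cx,cy)=(1.0000,0.0000)
member 6 (3-4): L=1.7684, (cx,cy)=(0.3958,-0.9183)
member 7 (3-5): L=1.5872, (cx,cy)=(0.9993,0.0384)
member 8 (4-5): L=1.9037, (cx,cy)=(0.4654,0.8851)
solve A·x = −loads:
  F[0-1] = -936.0852 N (compression)
  F[0-2] = -1364.9265 N (compression)
  F[1-2] = +1035.7796 N (tension)
  F[1-3] = -789.7670 N (compression)
  F[2-3] = -1098.8705 N (compression)
  F[2-4] = -454.8753 N (compression)
  F[3-4] = +852.5643 N (tension)
  F[3-5] = -1648.7828 N (compression)
  F[4-5] = -252.2676 N (compression)
  Rx@0 = +1764.9700 N
  Ry@0 = +846.2982 N
  Ry@4 = -559.6482 N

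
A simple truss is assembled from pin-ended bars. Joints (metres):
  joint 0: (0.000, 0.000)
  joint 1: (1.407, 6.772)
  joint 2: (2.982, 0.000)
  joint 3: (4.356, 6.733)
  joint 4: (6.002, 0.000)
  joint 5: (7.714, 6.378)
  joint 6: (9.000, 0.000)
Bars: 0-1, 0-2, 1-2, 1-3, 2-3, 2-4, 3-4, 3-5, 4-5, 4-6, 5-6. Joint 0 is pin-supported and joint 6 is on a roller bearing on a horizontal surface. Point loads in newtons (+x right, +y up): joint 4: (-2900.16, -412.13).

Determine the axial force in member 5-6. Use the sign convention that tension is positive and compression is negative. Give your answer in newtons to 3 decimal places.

-280.376

N=7 nodes, M=11 members, R=3 reactions → 2N=14, M+R=14
member 0 (0-1): L=6.9166, (cx,cy)=(0.2034,0.9791)
member 1 (0-2): L=2.9820, (cx,cy)=(1.0000,0.0000)
member 2 (1-2): L=6.9527, (cx,cy)=(0.2265,-0.9740)
member 3 (1-3): L=2.9493, (cx,cy)=(0.9999,-0.0132)
member 4 (2-3): L=6.8718, (cx,cy)=(0.1999,0.9798)
member 5 (2-4): L=3.0200, (cx,cy)=(1.0000,0.0000)
member 6 (3-4): L=6.9313, (cx,cy)=(0.2375,-0.9714)
member 7 (3-5): L=3.3767, (cx,cy)=(0.9945,-0.1051)
member 8 (4-5): L=6.6038, (cx,cy)=(0.2592,0.9658)
member 9 (4-6): L=2.9980, (cx,cy)=(1.0000,0.0000)
member 10 (5-6): L=6.5064, (cx,cy)=(0.1977,-0.9803)
solve A·x = −loads:
  F[0-1] = -140.2169 N (compression)
  F[0-2] = -2871.6367 N (compression)
  F[1-2] = +141.7725 N (tension)
  F[1-3] = -60.6443 N (compression)
  F[2-3] = -140.9330 N (compression)
  F[2-4] = -2811.3417 N (compression)
  F[3-4] = +155.0000 N (tension)
  F[3-5] = -126.3269 N (compression)
  F[4-5] = +270.8230 N (tension)
  F[4-6] = +55.4171 N (tension)
  F[5-6] = -280.3762 N (compression)
  Rx@0 = +2900.1600 N
  Ry@0 = +137.2851 N
  Ry@6 = +274.8449 N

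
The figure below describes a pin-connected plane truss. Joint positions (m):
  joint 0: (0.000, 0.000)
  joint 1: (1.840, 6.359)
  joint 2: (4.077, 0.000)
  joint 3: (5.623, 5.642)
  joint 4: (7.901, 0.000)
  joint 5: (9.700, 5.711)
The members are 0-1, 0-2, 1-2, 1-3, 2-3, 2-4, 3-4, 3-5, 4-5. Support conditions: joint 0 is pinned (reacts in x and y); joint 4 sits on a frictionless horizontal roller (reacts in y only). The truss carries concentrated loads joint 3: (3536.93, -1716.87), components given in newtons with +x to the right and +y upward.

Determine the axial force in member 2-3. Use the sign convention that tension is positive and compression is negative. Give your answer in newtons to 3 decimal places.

N=6 nodes, M=9 members, R=3 reactions → 2N=12, M+R=12
member 0 (0-1): L=6.6199, (cx,cy)=(0.2780,0.9606)
member 1 (0-2): L=4.0770, (cx,cy)=(1.0000,0.0000)
member 2 (1-2): L=6.7410, (cx,cy)=(0.3318,-0.9433)
member 3 (1-3): L=3.8503, (cx,cy)=(0.9825,-0.1862)
member 4 (2-3): L=5.8500, (cx,cy)=(0.2643,0.9644)
member 5 (2-4): L=3.8240, (cx,cy)=(1.0000,0.0000)
member 6 (3-4): L=6.0845, (cx,cy)=(0.3744,-0.9273)
member 7 (3-5): L=4.0776, (cx,cy)=(0.9999,0.0169)
member 8 (4-5): L=5.9876, (cx,cy)=(0.3005,0.9538)
solve A·x = −loads:
  F[0-1] = +2113.9716 N (tension)
  F[0-2] = +2949.3480 N (tension)
  F[1-2] = -2432.9270 N (compression)
  F[1-3] = +1419.7827 N (tension)
  F[2-3] = +2379.6611 N (tension)
  F[2-4] = +1513.0978 N (tension)
  F[3-4] = -4041.4757 N (compression)
  F[3-5] = +0.0000 N (tension)
  F[4-5] = -0.0000 N (compression)
  Rx@0 = -3536.9300 N
  Ry@0 = -2030.6707 N
  Ry@4 = +3747.5407 N

2379.661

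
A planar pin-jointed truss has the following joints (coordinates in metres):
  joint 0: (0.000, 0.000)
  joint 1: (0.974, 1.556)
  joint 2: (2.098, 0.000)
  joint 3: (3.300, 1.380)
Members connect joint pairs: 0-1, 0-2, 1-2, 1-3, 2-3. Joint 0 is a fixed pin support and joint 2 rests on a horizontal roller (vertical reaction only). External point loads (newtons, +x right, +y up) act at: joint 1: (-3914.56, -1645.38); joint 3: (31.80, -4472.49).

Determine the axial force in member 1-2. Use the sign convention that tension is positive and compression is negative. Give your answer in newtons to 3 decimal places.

-891.567

N=4 nodes, M=5 members, R=3 reactions → 2N=8, M+R=8
member 0 (0-1): L=1.8357, (cx,cy)=(0.5306,0.8476)
member 1 (0-2): L=2.0980, (cx,cy)=(1.0000,0.0000)
member 2 (1-2): L=1.9195, (cx,cy)=(0.5856,-0.8106)
member 3 (1-3): L=2.3326, (cx,cy)=(0.9971,-0.0755)
member 4 (2-3): L=1.8301, (cx,cy)=(0.6568,0.7541)
solve A·x = −loads:
  F[0-1] = -1417.4232 N (compression)
  F[0-2] = -3130.6945 N (compression)
  F[1-2] = -891.5674 N (compression)
  F[1-3] = +3695.0994 N (tension)
  F[2-3] = -5561.4529 N (compression)
  Rx@0 = +3882.7600 N
  Ry@0 = +1201.4516 N
  Ry@2 = +4916.4184 N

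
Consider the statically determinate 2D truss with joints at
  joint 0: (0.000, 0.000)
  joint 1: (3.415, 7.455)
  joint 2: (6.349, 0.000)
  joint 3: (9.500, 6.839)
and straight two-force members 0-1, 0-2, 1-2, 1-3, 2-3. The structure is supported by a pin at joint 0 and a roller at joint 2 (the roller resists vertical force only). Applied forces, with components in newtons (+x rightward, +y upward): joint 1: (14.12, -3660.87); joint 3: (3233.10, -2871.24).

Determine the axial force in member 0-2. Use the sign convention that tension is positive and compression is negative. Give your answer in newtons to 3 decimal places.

N=4 nodes, M=5 members, R=3 reactions → 2N=8, M+R=8
member 0 (0-1): L=8.2000, (cx,cy)=(0.4165,0.9092)
member 1 (0-2): L=6.3490, (cx,cy)=(1.0000,0.0000)
member 2 (1-2): L=8.0116, (cx,cy)=(0.3662,-0.9305)
member 3 (1-3): L=6.1161, (cx,cy)=(0.9949,-0.1007)
member 4 (2-3): L=7.5300, (cx,cy)=(0.4185,0.9082)
solve A·x = −loads:
  F[0-1] = +3555.4402 N (tension)
  F[0-2] = +1766.5010 N (tension)
  F[1-2] = -7881.5068 N (compression)
  F[1-3] = +4375.2122 N (tension)
  F[2-3] = -2676.1553 N (compression)
  Rx@0 = -3247.2200 N
  Ry@0 = -3232.4335 N
  Ry@2 = +9764.5435 N

1766.501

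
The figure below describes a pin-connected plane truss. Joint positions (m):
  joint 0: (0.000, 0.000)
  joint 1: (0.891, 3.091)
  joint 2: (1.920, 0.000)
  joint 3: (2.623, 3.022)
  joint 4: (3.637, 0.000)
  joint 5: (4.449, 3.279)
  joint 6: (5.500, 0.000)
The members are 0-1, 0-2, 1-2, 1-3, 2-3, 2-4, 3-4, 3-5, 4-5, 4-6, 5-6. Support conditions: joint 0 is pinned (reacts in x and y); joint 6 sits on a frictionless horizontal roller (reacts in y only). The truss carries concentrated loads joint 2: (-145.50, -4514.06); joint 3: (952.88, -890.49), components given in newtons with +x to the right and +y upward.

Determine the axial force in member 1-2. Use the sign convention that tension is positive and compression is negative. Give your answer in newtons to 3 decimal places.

N=7 nodes, M=11 members, R=3 reactions → 2N=14, M+R=14
member 0 (0-1): L=3.2169, (cx,cy)=(0.2770,0.9609)
member 1 (0-2): L=1.9200, (cx,cy)=(1.0000,0.0000)
member 2 (1-2): L=3.2578, (cx,cy)=(0.3159,-0.9488)
member 3 (1-3): L=1.7334, (cx,cy)=(0.9992,-0.0398)
member 4 (2-3): L=3.1027, (cx,cy)=(0.2266,0.9740)
member 5 (2-4): L=1.7170, (cx,cy)=(1.0000,0.0000)
member 6 (3-4): L=3.1876, (cx,cy)=(0.3181,-0.9481)
member 7 (3-5): L=1.8440, (cx,cy)=(0.9902,0.1394)
member 8 (4-5): L=3.3780, (cx,cy)=(0.2404,0.9707)
member 9 (4-6): L=1.8630, (cx,cy)=(1.0000,0.0000)
member 10 (5-6): L=3.4433, (cx,cy)=(0.3052,-0.9523)
solve A·x = −loads:
  F[0-1] = -2997.7701 N (compression)
  F[0-2] = +1637.6979 N (tension)
  F[1-2] = +3112.0418 N (tension)
  F[1-3] = -1814.7239 N (compression)
  F[2-3] = +1603.0257 N (tension)
  F[2-4] = +2402.9560 N (tension)
  F[3-4] = -2882.9495 N (compression)
  F[3-5] = -1500.5072 N (compression)
  F[4-5] = +2815.7498 N (tension)
  F[4-6] = +809.0246 N (tension)
  F[5-6] = -2650.5512 N (compression)
  Rx@0 = -807.3800 N
  Ry@0 = +2880.4857 N
  Ry@6 = +2524.0643 N

3112.042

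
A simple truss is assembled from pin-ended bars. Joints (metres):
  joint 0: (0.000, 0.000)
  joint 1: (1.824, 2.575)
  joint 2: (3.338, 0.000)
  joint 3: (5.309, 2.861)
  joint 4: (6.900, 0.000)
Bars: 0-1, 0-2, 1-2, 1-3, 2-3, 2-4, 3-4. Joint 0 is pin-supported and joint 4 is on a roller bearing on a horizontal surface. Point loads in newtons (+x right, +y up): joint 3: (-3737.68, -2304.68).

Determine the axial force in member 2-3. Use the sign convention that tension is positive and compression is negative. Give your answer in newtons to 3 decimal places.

N=5 nodes, M=7 members, R=3 reactions → 2N=10, M+R=10
member 0 (0-1): L=3.1556, (cx,cy)=(0.5780,0.8160)
member 1 (0-2): L=3.3380, (cx,cy)=(1.0000,0.0000)
member 2 (1-2): L=2.9871, (cx,cy)=(0.5068,-0.8620)
member 3 (1-3): L=3.4967, (cx,cy)=(0.9966,0.0818)
member 4 (2-3): L=3.4742, (cx,cy)=(0.5673,0.8235)
member 5 (2-4): L=3.5620, (cx,cy)=(1.0000,0.0000)
member 6 (3-4): L=3.2736, (cx,cy)=(0.4860,-0.8740)
solve A·x = −loads:
  F[0-1] = -2550.4275 N (compression)
  F[0-2] = -2263.4662 N (compression)
  F[1-2] = +2169.2594 N (tension)
  F[1-3] = -2582.3432 N (compression)
  F[2-3] = -2270.7866 N (compression)
  F[2-4] = +124.2796 N (tension)
  F[3-4] = -255.7162 N (compression)
  Rx@0 = +3737.6800 N
  Ry@0 = +2081.1954 N
  Ry@4 = +223.4846 N

-2270.787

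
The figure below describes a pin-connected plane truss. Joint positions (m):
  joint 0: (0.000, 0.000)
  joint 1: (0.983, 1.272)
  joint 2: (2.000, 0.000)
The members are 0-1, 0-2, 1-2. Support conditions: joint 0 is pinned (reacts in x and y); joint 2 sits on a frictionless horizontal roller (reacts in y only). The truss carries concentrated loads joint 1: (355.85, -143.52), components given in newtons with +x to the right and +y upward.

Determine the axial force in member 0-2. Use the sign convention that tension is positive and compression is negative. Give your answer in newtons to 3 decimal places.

N=3 nodes, M=3 members, R=3 reactions → 2N=6, M+R=6
member 0 (0-1): L=1.6076, (cx,cy)=(0.6115,0.7913)
member 1 (0-2): L=2.0000, (cx,cy)=(1.0000,0.0000)
member 2 (1-2): L=1.6286, (cx,cy)=(0.6245,-0.7810)
solve A·x = −loads:
  F[0-1] = +193.7936 N (tension)
  F[0-2] = +237.3485 N (tension)
  F[1-2] = -380.0797 N (compression)
  Rx@0 = -355.8500 N
  Ry@0 = -153.3407 N
  Ry@2 = +296.8607 N

237.349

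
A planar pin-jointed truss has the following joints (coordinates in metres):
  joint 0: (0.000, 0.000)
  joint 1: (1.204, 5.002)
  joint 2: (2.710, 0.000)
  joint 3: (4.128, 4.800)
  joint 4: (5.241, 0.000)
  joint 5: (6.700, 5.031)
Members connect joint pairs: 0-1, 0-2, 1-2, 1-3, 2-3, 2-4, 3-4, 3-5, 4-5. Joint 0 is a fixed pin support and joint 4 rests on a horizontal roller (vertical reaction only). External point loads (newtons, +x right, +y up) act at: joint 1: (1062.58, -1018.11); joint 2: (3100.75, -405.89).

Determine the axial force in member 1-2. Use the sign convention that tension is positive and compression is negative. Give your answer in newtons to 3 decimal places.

-1044.293

N=6 nodes, M=9 members, R=3 reactions → 2N=12, M+R=12
member 0 (0-1): L=5.1449, (cx,cy)=(0.2340,0.9722)
member 1 (0-2): L=2.7100, (cx,cy)=(1.0000,0.0000)
member 2 (1-2): L=5.2238, (cx,cy)=(0.2883,-0.9575)
member 3 (1-3): L=2.9310, (cx,cy)=(0.9976,-0.0689)
member 4 (2-3): L=5.0051, (cx,cy)=(0.2833,0.9590)
member 5 (2-4): L=2.5310, (cx,cy)=(1.0000,0.0000)
member 6 (3-4): L=4.9273, (cx,cy)=(0.2259,-0.9742)
member 7 (3-5): L=2.5824, (cx,cy)=(0.9960,0.0895)
member 8 (4-5): L=5.2383, (cx,cy)=(0.2785,0.9604)
solve A·x = −loads:
  F[0-1] = +34.8560 N (tension)
  F[0-2] = +4155.1730 N (tension)
  F[1-2] = -1044.2929 N (compression)
  F[1-3] = -755.1530 N (compression)
  F[2-3] = +1465.9053 N (tension)
  F[2-4] = +338.0478 N (tension)
  F[3-4] = -1496.5674 N (compression)
  F[3-5] = +0.0000 N (tension)
  F[4-5] = -0.0000 N (compression)
  Rx@0 = -4163.3300 N
  Ry@0 = -33.8881 N
  Ry@4 = +1457.8881 N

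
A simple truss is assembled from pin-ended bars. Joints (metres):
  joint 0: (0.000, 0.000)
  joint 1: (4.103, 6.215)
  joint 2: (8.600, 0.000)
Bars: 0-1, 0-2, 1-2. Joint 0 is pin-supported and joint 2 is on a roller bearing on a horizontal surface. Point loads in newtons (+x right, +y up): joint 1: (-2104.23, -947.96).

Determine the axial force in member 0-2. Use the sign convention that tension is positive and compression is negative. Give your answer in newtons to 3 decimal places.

N=3 nodes, M=3 members, R=3 reactions → 2N=6, M+R=6
member 0 (0-1): L=7.4472, (cx,cy)=(0.5509,0.8345)
member 1 (0-2): L=8.6000, (cx,cy)=(1.0000,0.0000)
member 2 (1-2): L=7.6713, (cx,cy)=(0.5862,-0.8102)
solve A·x = −loads:
  F[0-1] = -2416.1388 N (compression)
  F[0-2] = -773.0702 N (compression)
  F[1-2] = +1318.7621 N (tension)
  Rx@0 = +2104.2300 N
  Ry@0 = +2016.3681 N
  Ry@2 = -1068.4081 N

-773.070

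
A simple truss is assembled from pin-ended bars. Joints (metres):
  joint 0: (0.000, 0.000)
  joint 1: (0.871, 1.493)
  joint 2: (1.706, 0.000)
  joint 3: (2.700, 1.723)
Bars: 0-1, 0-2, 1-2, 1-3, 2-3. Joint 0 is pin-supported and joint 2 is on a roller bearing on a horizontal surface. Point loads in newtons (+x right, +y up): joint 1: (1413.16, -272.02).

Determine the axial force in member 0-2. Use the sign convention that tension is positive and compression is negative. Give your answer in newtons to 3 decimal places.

769.342

N=4 nodes, M=5 members, R=3 reactions → 2N=8, M+R=8
member 0 (0-1): L=1.7285, (cx,cy)=(0.5039,0.8638)
member 1 (0-2): L=1.7060, (cx,cy)=(1.0000,0.0000)
member 2 (1-2): L=1.7106, (cx,cy)=(0.4881,-0.8728)
member 3 (1-3): L=1.8434, (cx,cy)=(0.9922,0.1248)
member 4 (2-3): L=1.9892, (cx,cy)=(0.4997,0.8662)
solve A·x = −loads:
  F[0-1] = +1277.6522 N (tension)
  F[0-2] = +769.3421 N (tension)
  F[1-2] = -1576.1246 N (compression)
  F[1-3] = -0.0000 N (compression)
  F[2-3] = +0.0000 N (tension)
  Rx@0 = -1413.1600 N
  Ry@0 = -1103.5822 N
  Ry@2 = +1375.6022 N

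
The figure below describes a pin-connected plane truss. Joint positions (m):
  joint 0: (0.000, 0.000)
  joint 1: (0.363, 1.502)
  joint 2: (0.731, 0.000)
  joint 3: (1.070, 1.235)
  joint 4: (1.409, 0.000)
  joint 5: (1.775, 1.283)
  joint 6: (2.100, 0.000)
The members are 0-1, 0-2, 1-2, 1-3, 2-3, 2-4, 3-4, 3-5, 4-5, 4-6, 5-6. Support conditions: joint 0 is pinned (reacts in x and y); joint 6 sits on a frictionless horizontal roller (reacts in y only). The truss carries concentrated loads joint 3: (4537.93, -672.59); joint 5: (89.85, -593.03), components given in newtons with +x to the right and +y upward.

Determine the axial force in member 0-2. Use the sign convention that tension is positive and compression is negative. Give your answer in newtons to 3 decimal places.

4071.447

N=7 nodes, M=11 members, R=3 reactions → 2N=14, M+R=14
member 0 (0-1): L=1.5452, (cx,cy)=(0.2349,0.9720)
member 1 (0-2): L=0.7310, (cx,cy)=(1.0000,0.0000)
member 2 (1-2): L=1.5464, (cx,cy)=(0.2380,-0.9713)
member 3 (1-3): L=0.7557, (cx,cy)=(0.9355,-0.3533)
member 4 (2-3): L=1.2807, (cx,cy)=(0.2647,0.9643)
member 5 (2-4): L=0.6780, (cx,cy)=(1.0000,0.0000)
member 6 (3-4): L=1.2807, (cx,cy)=(0.2647,-0.9643)
member 7 (3-5): L=0.7066, (cx,cy)=(0.9977,0.0679)
member 8 (4-5): L=1.3342, (cx,cy)=(0.2743,0.9616)
member 9 (4-6): L=0.6910, (cx,cy)=(1.0000,0.0000)
member 10 (5-6): L=1.3235, (cx,cy)=(0.2456,-0.9694)
solve A·x = −loads:
  F[0-1] = +2368.2339 N (tension)
  F[0-2] = +4071.4472 N (tension)
  F[1-2] = -2850.0692 N (compression)
  F[1-3] = +1319.6628 N (tension)
  F[2-3] = +2870.5888 N (tension)
  F[2-4] = +2633.3682 N (tension)
  F[3-4] = -3204.2748 N (compression)
  F[3-5] = -1699.2628 N (compression)
  F[4-5] = +3213.2484 N (tension)
  F[4-6] = +903.7131 N (tension)
  F[5-6] = -3680.2627 N (compression)
  Rx@0 = -4627.7800 N
  Ry@0 = -2301.9613 N
  Ry@6 = +3567.5813 N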